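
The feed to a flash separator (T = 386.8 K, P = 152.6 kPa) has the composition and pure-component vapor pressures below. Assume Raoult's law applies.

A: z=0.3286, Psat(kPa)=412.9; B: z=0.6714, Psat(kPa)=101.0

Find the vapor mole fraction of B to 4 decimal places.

Raoult's law: Kᵢ = Pᵢˢᵃᵗ/P = Pᵢˢᵃᵗ/152.6.
  K_A = 412.9/152.6 = 2.705767, K_B = 101.0/152.6 = 0.661861
Rachford–Rice: g(β) = Σ zᵢ(Kᵢ−1)/(1+β(Kᵢ−1)) = 0.
g(0) = ΣzᵢKᵢ − 1 = 0.3335 and g(1) = 1 − Σzᵢ/Kᵢ = -0.1359, so a root lies in (0, 1).
Newton iteration, β⁰ = 0.43:
  β = 0.4300: g = 0.05769, g' = -0.4233 → β = 0.5663
  β = 0.5663: g = 0.00431, g' = -0.3648 → β = 0.5781
  β = 0.5781: g = 0.00002, g' = -0.3610 → β = 0.5782
Converged at β = 0.5782.
Compositions from xᵢ = zᵢ/(1+β(Kᵢ−1)), yᵢ = Kᵢxᵢ:
  A: x = 0.1654, y = 0.4476
  B: x = 0.8346, y = 0.5524

y_B = 0.5524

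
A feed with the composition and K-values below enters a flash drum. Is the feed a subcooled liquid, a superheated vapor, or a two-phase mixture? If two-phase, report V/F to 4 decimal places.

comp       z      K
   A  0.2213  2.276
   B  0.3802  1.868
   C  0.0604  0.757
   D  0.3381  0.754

ΣzᵢKᵢ = 1.5145; Σzᵢ/Kᵢ = 0.8290.
Since Σzᵢ/Kᵢ < 1 the mixture is above its dew point — single vapor phase.

superheated vapor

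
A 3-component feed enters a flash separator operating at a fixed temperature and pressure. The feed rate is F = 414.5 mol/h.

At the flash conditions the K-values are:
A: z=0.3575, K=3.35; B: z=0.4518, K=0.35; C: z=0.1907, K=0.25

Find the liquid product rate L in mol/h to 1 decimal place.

Rachford–Rice: g(β) = Σ zᵢ(Kᵢ−1)/(1+β(Kᵢ−1)) = 0.
Check two-phase: ΣzᵢKᵢ = 1.4034 > 1 and Σzᵢ/Kᵢ = 2.1604 > 1, so g(0) = 0.4034 > 0 and g(1) = -1.1604 < 0.
Iterate (Newton) starting at β = 0.5:
  β = 0.5000: g = -0.27764, g' = -1.1109 → β = 0.2501
  β = 0.2501: g = 0.00244, g' = -1.2179 → β = 0.2521
Converged at β = 0.2521.
Then V = β·F = 0.2521·414.5 = 104.5 mol/h and L = F − V = 310.0 mol/h.

L = 310.0 mol/h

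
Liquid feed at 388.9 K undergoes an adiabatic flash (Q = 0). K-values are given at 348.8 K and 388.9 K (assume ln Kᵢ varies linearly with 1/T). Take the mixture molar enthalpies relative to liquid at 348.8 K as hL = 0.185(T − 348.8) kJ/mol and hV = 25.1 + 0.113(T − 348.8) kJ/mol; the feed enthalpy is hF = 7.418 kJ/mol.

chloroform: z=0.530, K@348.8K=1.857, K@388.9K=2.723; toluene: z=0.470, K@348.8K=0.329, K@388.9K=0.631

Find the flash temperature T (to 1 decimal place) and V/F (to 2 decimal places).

T = 350.9 K, V/F = 0.28

Adiabatic flash: solve Rachford–Rice at each trial T, then check hF = ψ·hV(T) + (1−ψ)·hL(T).
  T = 348.8 K: K = (1.857, 0.329), RR gives ψ = 0.241, H_out = 6.060 kJ/mol
  T = 388.9 K: K = (2.723, 0.631), RR gives ψ = 1.000, H_out = 29.631 kJ/mol
  T = 368.9 K: K = (2.273, 0.464), RR gives ψ = 0.620, H_out = 18.382 kJ/mol
  T = 358.9 K: K = (2.061, 0.393), RR gives ψ = 0.430, H_out = 12.358 kJ/mol
  T = 353.9 K: K = (1.959, 0.360), RR gives ψ = 0.339, H_out = 9.316 kJ/mol
  T = 351.4 K: K = (1.909, 0.345), RR gives ψ = 0.292, H_out = 7.746 kJ/mol
  T = 350.1 K: K = (1.883, 0.337), RR gives ψ = 0.267, H_out = 6.911 kJ/mol
Linear interpolation between T = 350.1 (H_out = 6.911) and T = 351.4 (H_out = 7.746) on hF = 7.418 gives T ≈ 350.9 K, at which ψ = 0.28.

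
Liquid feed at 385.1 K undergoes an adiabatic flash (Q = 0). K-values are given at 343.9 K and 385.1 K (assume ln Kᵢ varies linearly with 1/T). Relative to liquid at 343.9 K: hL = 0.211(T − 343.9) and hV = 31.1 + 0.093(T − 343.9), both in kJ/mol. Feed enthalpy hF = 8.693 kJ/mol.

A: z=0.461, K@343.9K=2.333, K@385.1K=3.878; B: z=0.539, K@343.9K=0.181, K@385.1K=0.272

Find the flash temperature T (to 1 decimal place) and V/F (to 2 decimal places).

Adiabatic flash: solve Rachford–Rice at each trial T, then check hF = ψ·hV(T) + (1−ψ)·hL(T).
  T = 343.9 K: K = (2.333, 0.181), RR gives ψ = 0.159, H_out = 4.930 kJ/mol
  T = 385.1 K: K = (3.878, 0.272), RR gives ψ = 0.446, H_out = 20.394 kJ/mol
  T = 364.5 K: K = (3.051, 0.224), RR gives ψ = 0.332, H_out = 13.855 kJ/mol
  T = 354.2 K: K = (2.679, 0.202), RR gives ψ = 0.257, H_out = 9.845 kJ/mol
  T = 349.0 K: K = (2.501, 0.191), RR gives ψ = 0.211, H_out = 7.509 kJ/mol
  T = 351.6 K: K = (2.589, 0.197), RR gives ψ = 0.235, H_out = 8.709 kJ/mol
  T = 350.3 K: K = (2.545, 0.194), RR gives ψ = 0.223, H_out = 8.118 kJ/mol
Linear interpolation between T = 350.3 (H_out = 8.118) and T = 351.6 (H_out = 8.709) on hF = 8.693 gives T ≈ 351.6 K, at which ψ = 0.23.

T = 351.6 K, V/F = 0.23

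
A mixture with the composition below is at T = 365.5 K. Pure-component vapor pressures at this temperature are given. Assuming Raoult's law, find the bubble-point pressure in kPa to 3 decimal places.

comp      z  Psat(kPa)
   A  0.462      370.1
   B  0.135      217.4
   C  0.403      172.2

Pbub = 269.732 kPa

At the bubble point ψ → 0, so ΣzᵢKᵢ = 1 with Kᵢ = Pᵢˢᵃᵗ/P ⇒ P = ΣzᵢPᵢˢᵃᵗ.
P = 0.462·370.1 + 0.135·217.4 + 0.403·172.2 = 269.732 kPa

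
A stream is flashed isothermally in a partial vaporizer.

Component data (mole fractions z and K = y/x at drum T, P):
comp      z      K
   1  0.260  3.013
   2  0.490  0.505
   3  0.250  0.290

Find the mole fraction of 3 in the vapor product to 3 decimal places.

y_3 = 0.077

Material balance + equilibrium reduce to Σ zᵢ(Kᵢ−1)/(1+ψ(Kᵢ−1)) = 0.
g(0) = ΣzᵢKᵢ − 1 = 0.103 and g(1) = 1 − Σzᵢ/Kᵢ = -0.919, so a root lies in (0, 1).
Newton–Raphson from ψ = 0.63:
  ψ = 0.630: g = -0.4429, g' = -0.871 → ψ = 0.121
  ψ = 0.121: g = -0.0318, g' = -0.967 → ψ = 0.089
  ψ = 0.089: g = 0.0011, g' = -1.034 → ψ = 0.090
Converged at ψ = 0.090.
Compositions from xᵢ = zᵢ/(1+ψ(Kᵢ−1)), yᵢ = Kᵢxᵢ:
  1: x = 0.220, y = 0.664
  2: x = 0.513, y = 0.259
  3: x = 0.267, y = 0.077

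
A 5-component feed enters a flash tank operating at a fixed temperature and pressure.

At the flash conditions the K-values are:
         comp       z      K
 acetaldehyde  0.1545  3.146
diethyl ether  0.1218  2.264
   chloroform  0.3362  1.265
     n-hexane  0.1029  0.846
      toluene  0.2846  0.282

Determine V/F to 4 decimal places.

Newton–Raphson from V/F = 0.48:
  V/F = 0.4800: g = 0.00927, g' = -0.6111 → V/F = 0.4952
  V/F = 0.4952: g = -0.00003, g' = -0.6154 → V/F = 0.4951
Converged at V/F = 0.4951.

V/F = 0.4951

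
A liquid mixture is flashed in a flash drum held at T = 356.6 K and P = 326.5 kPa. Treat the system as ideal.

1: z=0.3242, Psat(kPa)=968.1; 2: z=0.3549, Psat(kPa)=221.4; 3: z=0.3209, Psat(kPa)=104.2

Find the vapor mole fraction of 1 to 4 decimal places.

y_1 = 0.6050

Raoult's law: Kᵢ = Pᵢˢᵃᵗ/P = Pᵢˢᵃᵗ/326.5.
  K_1 = 968.1/326.5 = 2.965084, K_2 = 221.4/326.5 = 0.678101, K_3 = 104.2/326.5 = 0.319142
Material balance + equilibrium reduce to Σ zᵢ(Kᵢ−1)/(1+V/F(Kᵢ−1)) = 0.
Feasibility: ΣzᵢKᵢ = 1.3044, Σzᵢ/Kᵢ = 1.6382 — both > 1, two phases present.
Newton iteration, V/F⁰ = 0.5:
  V/F = 0.5000: g = -0.14607, g' = -0.7127 → V/F = 0.2951
  V/F = 0.2951: g = 0.00362, g' = -0.7795 → V/F = 0.2997
Converged at V/F = 0.2997.
Compositions from xᵢ = zᵢ/(1+V/F(Kᵢ−1)), yᵢ = Kᵢxᵢ:
  1: x = 0.2040, y = 0.6050
  2: x = 0.3928, y = 0.2664
  3: x = 0.4032, y = 0.1287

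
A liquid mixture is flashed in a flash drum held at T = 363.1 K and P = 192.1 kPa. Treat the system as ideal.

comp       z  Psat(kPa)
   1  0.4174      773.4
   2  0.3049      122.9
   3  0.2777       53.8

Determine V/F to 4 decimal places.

V/F = 0.5561

Raoult's law: Kᵢ = Pᵢˢᵃᵗ/P = Pᵢˢᵃᵗ/192.1.
  K_1 = 773.4/192.1 = 4.026028, K_2 = 122.9/192.1 = 0.639771, K_3 = 53.8/192.1 = 0.280062
Rachford–Rice: g(V/F) = Σ zᵢ(Kᵢ−1)/(1+V/F(Kᵢ−1)) = 0.
Check two-phase: ΣzᵢKᵢ = 1.9533 > 1 and Σzᵢ/Kᵢ = 1.5718 > 1, so g(0) = 0.9533 > 0 and g(1) = -0.5718 < 0.
Newton iteration, V/F⁰ = 0.41:
  V/F = 0.4100: g = 0.15118, g' = -1.1055 → V/F = 0.5468
  V/F = 0.5468: g = 0.00934, g' = -0.9952 → V/F = 0.5561
Converged at V/F = 0.5561.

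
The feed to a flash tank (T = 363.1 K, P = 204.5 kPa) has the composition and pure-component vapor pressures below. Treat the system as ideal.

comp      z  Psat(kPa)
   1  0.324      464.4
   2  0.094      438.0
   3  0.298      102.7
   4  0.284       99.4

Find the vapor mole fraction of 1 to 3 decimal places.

y_1 = 0.506

Raoult's law: Kᵢ = Pᵢˢᵃᵗ/P = Pᵢˢᵃᵗ/204.5.
  K_1 = 464.4/204.5 = 2.27090, K_2 = 438.0/204.5 = 2.14181, K_3 = 102.7/204.5 = 0.50220, K_4 = 99.4/204.5 = 0.48606
Let β = V/F and solve Σ zᵢ(Kᵢ−1)/(1+β(Kᵢ−1)) = 0.
Feasibility: ΣzᵢKᵢ = 1.225, Σzᵢ/Kᵢ = 1.364 — both > 1, two phases present.
Newton–Raphson from β = 0.51:
  β = 0.510: g = -0.0790, g' = -0.512 → β = 0.356
  β = 0.356: g = 0.0010, g' = -0.532 → β = 0.358
Converged at β = 0.358.
Compositions from xᵢ = zᵢ/(1+β(Kᵢ−1)), yᵢ = Kᵢxᵢ:
  1: x = 0.223, y = 0.506
  2: x = 0.067, y = 0.143
  3: x = 0.363, y = 0.182
  4: x = 0.348, y = 0.169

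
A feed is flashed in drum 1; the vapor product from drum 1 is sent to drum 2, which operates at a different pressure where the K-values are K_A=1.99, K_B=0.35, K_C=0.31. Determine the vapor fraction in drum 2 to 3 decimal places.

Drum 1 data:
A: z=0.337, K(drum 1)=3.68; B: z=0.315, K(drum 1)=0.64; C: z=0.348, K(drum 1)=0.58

V/F (drum 2) = 0.165

Drum 1:
Material balance + equilibrium reduce to Σ zᵢ(Kᵢ−1)/(1+ψ₁(Kᵢ−1)) = 0.
Feasibility: ΣzᵢKᵢ = 1.644, Σzᵢ/Kᵢ = 1.184 — both > 1, two phases present.
Iterate (Newton) starting at ψ₁ = 0.5:
  ψ₁ = 0.500: g = 0.0627, g' = -0.601 → ψ₁ = 0.604
  ψ₁ = 0.604: g = 0.0040, g' = -0.530 → ψ₁ = 0.612
Converged at ψ₁ = 0.612.
Drum-1 compositions:
  A: x = 0.128, y = 0.470
  B: x = 0.404, y = 0.259
  C: x = 0.468, y = 0.272
Drum-2 feed = drum-1 vapor: z₂ = (0.4698, 0.2585, 0.2716).
Drum 2:
Rachford–Rice: g(ψ₂) = Σ zᵢ(Kᵢ−1)/(1+ψ₂(Kᵢ−1)) = 0.
Feasibility: ΣzᵢKᵢ = 1.110, Σzᵢ/Kᵢ = 1.851 — both > 1, two phases present.
Iterate (Newton) starting at ψ₂ = 0.5:
  ψ₂ = 0.500: g = -0.2240, g' = -0.747 → ψ₂ = 0.200
  ψ₂ = 0.200: g = -0.0225, g' = -0.639 → ψ₂ = 0.165
Converged at ψ₂ = 0.165.
  A: x = 0.404, y = 0.804
  B: x = 0.290, y = 0.101
  C: x = 0.307, y = 0.095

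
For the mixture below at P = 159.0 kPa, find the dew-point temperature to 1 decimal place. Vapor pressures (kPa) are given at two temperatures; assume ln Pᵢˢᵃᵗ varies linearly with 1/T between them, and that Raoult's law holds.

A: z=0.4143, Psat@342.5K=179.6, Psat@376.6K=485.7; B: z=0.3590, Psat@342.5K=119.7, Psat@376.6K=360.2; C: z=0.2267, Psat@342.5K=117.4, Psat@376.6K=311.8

Dew-point temperature: Σzᵢ·P/Pᵢˢᵃᵗ(T) = 1. Interpolate ln Pᵢˢᵃᵗ = aᵢ + bᵢ/T.
  T = 342.5 K: ΣzᵢP/Pᵢˢᵃᵗ = 1.1507
  T = 376.6 K: ΣzᵢP/Pᵢˢᵃᵗ = 0.4097
  T = 359.6 K: ΣzᵢP/Pᵢˢᵃᵗ = 0.6687
  T = 351.1 K: ΣzᵢP/Pᵢˢᵃᵗ = 0.8699
  T = 346.8 K: ΣzᵢP/Pᵢˢᵃᵗ = 0.9987
  T = 344.6 K: ΣzᵢP/Pᵢˢᵃᵗ = 1.0733
Interpolating between 344.6 K and 346.8 K gives T ≈ 346.8 K.

T = 346.8 K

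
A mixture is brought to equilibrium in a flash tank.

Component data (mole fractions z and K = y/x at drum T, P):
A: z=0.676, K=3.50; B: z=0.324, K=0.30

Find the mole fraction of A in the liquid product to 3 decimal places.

x_A = 0.219

Let ψ = V/F and solve Σ zᵢ(Kᵢ−1)/(1+ψ(Kᵢ−1)) = 0.
Feasibility: ΣzᵢKᵢ = 2.463, Σzᵢ/Kᵢ = 1.273 — both > 1, two phases present.
Newton iteration, ψ⁰ = 0.48:
  ψ = 0.480: g = 0.4266, g' = -1.233 → ψ = 0.826
  ψ = 0.826: g = 0.0137, g' = -1.342 → ψ = 0.836
Converged at ψ = 0.836.
Compositions from xᵢ = zᵢ/(1+ψ(Kᵢ−1)), yᵢ = Kᵢxᵢ:
  A: x = 0.219, y = 0.766
  B: x = 0.781, y = 0.234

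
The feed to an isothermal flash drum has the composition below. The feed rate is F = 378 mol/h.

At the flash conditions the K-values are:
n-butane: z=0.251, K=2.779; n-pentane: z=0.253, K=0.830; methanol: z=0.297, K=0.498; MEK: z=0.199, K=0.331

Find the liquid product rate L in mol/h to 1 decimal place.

Let ψ = V/F and solve Σ zᵢ(Kᵢ−1)/(1+ψ(Kᵢ−1)) = 0.
Feasibility: ΣzᵢKᵢ = 1.121, Σzᵢ/Kᵢ = 1.593 — both > 1, two phases present.
Newton iteration, ψ⁰ = 0.5:
  ψ = 0.500: g = -0.2098, g' = -0.566 → ψ = 0.129
  ψ = 0.129: g = 0.0140, g' = -0.725 → ψ = 0.148
  ψ = 0.148: g = 0.0002, g' = -0.702 → ψ = 0.149
Converged at ψ = 0.149.
Then V = ψ·F = 0.1487·378 = 56.2 mol/h and L = F − V = 321.8 mol/h.

L = 321.8 mol/h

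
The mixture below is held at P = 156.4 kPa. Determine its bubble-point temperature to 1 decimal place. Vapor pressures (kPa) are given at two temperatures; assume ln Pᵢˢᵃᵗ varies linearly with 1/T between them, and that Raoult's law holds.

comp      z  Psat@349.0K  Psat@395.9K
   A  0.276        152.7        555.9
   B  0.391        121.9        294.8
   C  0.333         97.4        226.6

T = 359.3 K

Bubble-point temperature: ΣzᵢPᵢˢᵃᵗ(T) = P. Interpolate ln Pᵢˢᵃᵗ = aᵢ + bᵢ/T.
  T = 349.0 K: ΣzᵢPᵢˢᵃᵗ = 122.24 kPa
  T = 395.9 K: ΣzᵢPᵢˢᵃᵗ = 344.15 kPa
  T = 372.4 K: ΣzᵢPᵢˢᵃᵗ = 210.53 kPa
  T = 360.7 K: ΣzᵢPᵢˢᵃᵗ = 161.61 kPa
  T = 354.9 K: ΣzᵢPᵢˢᵃᵗ = 140.99 kPa
  T = 357.8 K: ΣzᵢPᵢˢᵃᵗ = 151.02 kPa
Interpolating between 357.8 K and 360.7 K gives T ≈ 359.3 K.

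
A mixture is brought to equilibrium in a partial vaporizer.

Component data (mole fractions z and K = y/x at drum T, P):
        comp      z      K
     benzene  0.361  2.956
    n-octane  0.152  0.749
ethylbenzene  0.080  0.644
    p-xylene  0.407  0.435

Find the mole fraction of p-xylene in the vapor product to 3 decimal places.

y_p-xylene = 0.235

Rachford–Rice: g(V/F) = Σ zᵢ(Kᵢ−1)/(1+V/F(Kᵢ−1)) = 0.
Check two-phase: ΣzᵢKᵢ = 1.410 > 1 and Σzᵢ/Kᵢ = 1.385 > 1, so g(0) = 0.410 > 0 and g(1) = -0.385 < 0.
Iterate (Newton) starting at V/F = 0.39:
  V/F = 0.390: g = 0.0302, g' = -0.684 → V/F = 0.434
  V/F = 0.434: g = 0.0006, g' = -0.658 → V/F = 0.435
Converged at V/F = 0.435.
Compositions from xᵢ = zᵢ/(1+V/F(Kᵢ−1)), yᵢ = Kᵢxᵢ:
  benzene: x = 0.195, y = 0.576
  n-octane: x = 0.171, y = 0.128
  ethylbenzene: x = 0.095, y = 0.061
  p-xylene: x = 0.540, y = 0.235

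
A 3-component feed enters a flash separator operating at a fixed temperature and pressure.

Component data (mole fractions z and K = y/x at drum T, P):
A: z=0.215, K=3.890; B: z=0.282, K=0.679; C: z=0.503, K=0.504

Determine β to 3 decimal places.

Let β = V/F and solve Σ zᵢ(Kᵢ−1)/(1+β(Kᵢ−1)) = 0.
Feasibility: ΣzᵢKᵢ = 1.281, Σzᵢ/Kᵢ = 1.469 — both > 1, two phases present.
Iterate (Newton) starting at β = 0.52:
  β = 0.520: g = -0.1966, g' = -0.553 → β = 0.165
  β = 0.165: g = 0.0538, g' = -1.004 → β = 0.218
  β = 0.218: g = 0.0039, g' = -0.865 → β = 0.223
Converged at β = 0.223.

β = 0.223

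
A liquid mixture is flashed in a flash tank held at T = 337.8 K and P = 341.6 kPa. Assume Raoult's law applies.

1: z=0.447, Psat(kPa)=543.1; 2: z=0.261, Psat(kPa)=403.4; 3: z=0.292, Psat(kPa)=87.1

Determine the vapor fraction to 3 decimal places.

Raoult's law: Kᵢ = Pᵢˢᵃᵗ/P = Pᵢˢᵃᵗ/341.6.
  K_1 = 543.1/341.6 = 1.58987, K_2 = 403.4/341.6 = 1.18091, K_3 = 87.1/341.6 = 0.25498
Iterate (Newton) starting at ψ = 0.34:
  ψ = 0.340: g = -0.0272, g' = -0.406 → ψ = 0.273
  ψ = 0.273: g = -0.0010, g' = -0.379 → ψ = 0.270
Converged at ψ = 0.270.

ψ = 0.270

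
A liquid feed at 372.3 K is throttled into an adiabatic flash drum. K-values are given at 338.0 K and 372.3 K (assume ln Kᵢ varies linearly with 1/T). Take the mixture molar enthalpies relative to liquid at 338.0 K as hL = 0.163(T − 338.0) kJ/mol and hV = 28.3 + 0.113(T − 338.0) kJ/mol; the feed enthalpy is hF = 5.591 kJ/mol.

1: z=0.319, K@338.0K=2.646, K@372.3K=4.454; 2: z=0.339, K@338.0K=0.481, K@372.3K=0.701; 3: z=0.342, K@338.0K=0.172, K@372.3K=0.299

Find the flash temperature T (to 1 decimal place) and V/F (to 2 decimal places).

T = 345.7 K, V/F = 0.16

Adiabatic flash: solve Rachford–Rice at each trial T, then check hF = ψ·hV(T) + (1−ψ)·hL(T).
  T = 338.0 K: K = (2.646, 0.481, 0.172), RR gives ψ = 0.058, H_out = 1.653 kJ/mol
  T = 372.3 K: K = (4.454, 0.701, 0.299), RR gives ψ = 0.414, H_out = 16.597 kJ/mol
  T = 355.1 K: K = (3.474, 0.586, 0.230), RR gives ψ = 0.254, H_out = 9.760 kJ/mol
  T = 346.6 K: K = (3.044, 0.532, 0.200), RR gives ψ = 0.165, H_out = 6.013 kJ/mol
  T = 342.3 K: K = (2.841, 0.506, 0.185), RR gives ψ = 0.115, H_out = 3.926 kJ/mol
  T = 344.5 K: K = (2.944, 0.520, 0.193), RR gives ψ = 0.141, H_out = 5.014 kJ/mol
Linear interpolation between T = 344.5 (H_out = 5.014) and T = 346.6 (H_out = 6.013) on hF = 5.591 gives T ≈ 345.7 K, at which ψ = 0.16.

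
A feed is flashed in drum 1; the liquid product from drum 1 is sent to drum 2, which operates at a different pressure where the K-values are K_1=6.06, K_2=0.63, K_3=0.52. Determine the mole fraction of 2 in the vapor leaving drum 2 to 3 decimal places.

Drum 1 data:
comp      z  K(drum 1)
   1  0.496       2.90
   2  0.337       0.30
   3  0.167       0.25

Drum 1:
Material balance + equilibrium reduce to Σ zᵢ(Kᵢ−1)/(1+ψ₁(Kᵢ−1)) = 0.
Feasibility: ΣzᵢKᵢ = 1.581, Σzᵢ/Kᵢ = 1.962 — both > 1, two phases present.
Newton–Raphson from ψ₁ = 0.59:
  ψ₁ = 0.590: g = -0.1822, g' = -1.179 → ψ₁ = 0.436
  ψ₁ = 0.436: g = -0.0097, g' = -1.085 → ψ₁ = 0.427
Converged at ψ₁ = 0.427.
Drum-1 compositions:
  1: x = 0.274, y = 0.794
  2: x = 0.480, y = 0.144
  3: x = 0.246, y = 0.061
Drum-2 feed = drum-1 liquid: z₂ = (0.2740, 0.4805, 0.2456).
Drum 2:
Rachford–Rice: g(ψ₂) = Σ zᵢ(Kᵢ−1)/(1+ψ₂(Kᵢ−1)) = 0.
Feasibility: ΣzᵢKᵢ = 2.091, Σzᵢ/Kᵢ = 1.280 — both > 1, two phases present.
Newton–Raphson from ψ₂ = 0.65:
  ψ₂ = 0.650: g = -0.0822, g' = -0.615 → ψ₂ = 0.516
  ψ₂ = 0.516: g = 0.0072, g' = -0.738 → ψ₂ = 0.526
Converged at ψ₂ = 0.526.
  1: x = 0.075, y = 0.453
  2: x = 0.597, y = 0.376
  3: x = 0.329, y = 0.171

y_2 (drum 2) = 0.376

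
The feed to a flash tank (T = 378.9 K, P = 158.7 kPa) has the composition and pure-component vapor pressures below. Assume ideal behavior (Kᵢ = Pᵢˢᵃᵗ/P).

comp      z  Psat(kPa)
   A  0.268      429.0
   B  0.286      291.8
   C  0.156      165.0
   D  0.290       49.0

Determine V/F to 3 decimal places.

Raoult's law: Kᵢ = Pᵢˢᵃᵗ/P = Pᵢˢᵃᵗ/158.7.
  K_A = 429.0/158.7 = 2.70321, K_B = 291.8/158.7 = 1.83869, K_C = 165.0/158.7 = 1.03970, K_D = 49.0/158.7 = 0.30876
Rachford–Rice: g(V/F) = Σ zᵢ(Kᵢ−1)/(1+V/F(Kᵢ−1)) = 0.
Check two-phase: ΣzᵢKᵢ = 1.502 > 1 and Σzᵢ/Kᵢ = 1.344 > 1, so g(0) = 0.502 > 0 and g(1) = -0.344 < 0.
Newton–Raphson from V/F = 0.5:
  V/F = 0.500: g = 0.1153, g' = -0.650 → V/F = 0.677
  V/F = 0.677: g = -0.0059, g' = -0.739 → V/F = 0.669
Converged at V/F = 0.669.

V/F = 0.669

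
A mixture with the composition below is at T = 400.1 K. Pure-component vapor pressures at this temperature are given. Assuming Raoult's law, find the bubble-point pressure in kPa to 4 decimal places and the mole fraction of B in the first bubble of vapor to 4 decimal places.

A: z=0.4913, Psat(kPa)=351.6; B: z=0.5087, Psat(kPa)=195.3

Pbub = 272.0902 kPa, y_B = 0.3651

At the bubble point ψ → 0, so ΣzᵢKᵢ = 1 with Kᵢ = Pᵢˢᵃᵗ/P ⇒ P = ΣzᵢPᵢˢᵃᵗ.
P = 0.4913·351.6 + 0.5087·195.3 = 272.0902 kPa
yᵢ = zᵢPᵢˢᵃᵗ/P ⇒ y_B = 0.5087·195.3/272.0902 = 0.3651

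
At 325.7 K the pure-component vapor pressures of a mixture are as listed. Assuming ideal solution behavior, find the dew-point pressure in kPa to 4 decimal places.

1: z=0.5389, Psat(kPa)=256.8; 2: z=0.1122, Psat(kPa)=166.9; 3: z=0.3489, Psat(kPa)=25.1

At the dew point ψ → 1, so Σzᵢ/Kᵢ = 1 with Kᵢ = Pᵢˢᵃᵗ/P ⇒ 1/P = Σzᵢ/Pᵢˢᵃᵗ.
1/P = 0.5389/256.8 + 0.1122/166.9 + 0.3489/25.1 = 0.0166712 ⇒ P = 59.9838 kPa

Pdew = 59.9838 kPa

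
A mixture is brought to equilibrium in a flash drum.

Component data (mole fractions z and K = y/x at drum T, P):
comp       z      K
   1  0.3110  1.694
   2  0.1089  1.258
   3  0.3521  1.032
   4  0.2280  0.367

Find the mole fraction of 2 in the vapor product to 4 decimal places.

Material balance + equilibrium reduce to Σ zᵢ(Kᵢ−1)/(1+V/F(Kᵢ−1)) = 0.
Feasibility: ΣzᵢKᵢ = 1.1109, Σzᵢ/Kᵢ = 1.2326 — both > 1, two phases present.
Iterate (Newton) starting at V/F = 0.35:
  V/F = 0.3500: g = 0.02517, g' = -0.2542 → V/F = 0.4490
  V/F = 0.4490: g = -0.00079, g' = -0.2716 → V/F = 0.4461
Converged at V/F = 0.4461.
Compositions from xᵢ = zᵢ/(1+V/F(Kᵢ−1)), yᵢ = Kᵢxᵢ:
  1: x = 0.2375, y = 0.4023
  2: x = 0.0977, y = 0.1229
  3: x = 0.3471, y = 0.3583
  4: x = 0.3177, y = 0.1166

y_2 = 0.1229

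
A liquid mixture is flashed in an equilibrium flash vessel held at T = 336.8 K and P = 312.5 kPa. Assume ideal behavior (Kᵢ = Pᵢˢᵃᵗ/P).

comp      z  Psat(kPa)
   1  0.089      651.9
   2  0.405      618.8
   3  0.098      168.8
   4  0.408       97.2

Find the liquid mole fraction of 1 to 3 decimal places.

x_1 = 0.070

Raoult's law: Kᵢ = Pᵢˢᵃᵗ/P = Pᵢˢᵃᵗ/312.5.
  K_1 = 651.9/312.5 = 2.08608, K_2 = 618.8/312.5 = 1.98016, K_3 = 168.8/312.5 = 0.54016, K_4 = 97.2/312.5 = 0.31104
Material balance + equilibrium reduce to Σ zᵢ(Kᵢ−1)/(1+V/F(Kᵢ−1)) = 0.
g(0) = ΣzᵢKᵢ − 1 = 0.167 and g(1) = 1 − Σzᵢ/Kᵢ = -0.740, so a root lies in (0, 1).
Iterate (Newton) starting at V/F = 0.5:
  V/F = 0.500: g = -0.1583, g' = -0.705 → V/F = 0.275
  V/F = 0.275: g = -0.0116, g' = -0.626 → V/F = 0.257
Converged at V/F = 0.257.
Compositions from xᵢ = zᵢ/(1+V/F(Kᵢ−1)), yᵢ = Kᵢxᵢ:
  1: x = 0.070, y = 0.145
  2: x = 0.324, y = 0.641
  3: x = 0.111, y = 0.060
  4: x = 0.496, y = 0.154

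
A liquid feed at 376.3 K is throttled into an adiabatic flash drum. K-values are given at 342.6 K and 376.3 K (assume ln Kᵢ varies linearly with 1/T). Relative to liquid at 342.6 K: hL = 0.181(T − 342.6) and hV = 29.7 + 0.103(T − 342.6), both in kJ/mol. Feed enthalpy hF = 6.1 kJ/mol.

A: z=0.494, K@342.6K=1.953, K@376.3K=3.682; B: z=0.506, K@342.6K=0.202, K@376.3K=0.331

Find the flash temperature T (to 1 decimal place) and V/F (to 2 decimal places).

Adiabatic flash: solve Rachford–Rice at each trial T, then check hF = ψ·hV(T) + (1−ψ)·hL(T).
  T = 342.6 K: K = (1.953, 0.202), RR gives ψ = 0.088, H_out = 2.616 kJ/mol
  T = 376.3 K: K = (3.682, 0.331), RR gives ψ = 0.550, H_out = 20.982 kJ/mol
  T = 359.5 K: K = (2.724, 0.262), RR gives ψ = 0.376, H_out = 13.723 kJ/mol
  T = 351.1 K: K = (2.318, 0.231), RR gives ψ = 0.258, H_out = 9.042 kJ/mol
  T = 346.9 K: K = (2.132, 0.216), RR gives ψ = 0.183, H_out = 6.164 kJ/mol
  T = 344.8 K: K = (2.043, 0.209), RR gives ψ = 0.140, H_out = 4.523 kJ/mol
Linear interpolation between T = 344.8 (H_out = 4.523) and T = 346.9 (H_out = 6.164) on hF = 6.1 gives T ≈ 346.8 K, at which ψ = 0.18.

T = 346.8 K, V/F = 0.18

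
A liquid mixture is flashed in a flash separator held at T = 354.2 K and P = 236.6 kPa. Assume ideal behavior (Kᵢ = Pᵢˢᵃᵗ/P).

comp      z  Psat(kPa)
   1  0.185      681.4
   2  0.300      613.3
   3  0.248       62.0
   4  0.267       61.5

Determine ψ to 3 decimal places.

ψ = 0.353

Raoult's law: Kᵢ = Pᵢˢᵃᵗ/P = Pᵢˢᵃᵗ/236.6.
  K_1 = 681.4/236.6 = 2.87997, K_2 = 613.3/236.6 = 2.59214, K_3 = 62.0/236.6 = 0.26205, K_4 = 61.5/236.6 = 0.25993
Material balance + equilibrium reduce to Σ zᵢ(Kᵢ−1)/(1+ψ(Kᵢ−1)) = 0.
Check two-phase: ΣzᵢKᵢ = 1.445 > 1 and Σzᵢ/Kᵢ = 2.154 > 1, so g(0) = 0.445 > 0 and g(1) = -1.154 < 0.
Iterate (Newton) starting at ψ = 0.66:
  ψ = 0.660: g = -0.3549, g' = -1.383 → ψ = 0.403
  ψ = 0.403: g = -0.0536, g' = -1.064 → ψ = 0.353
Converged at ψ = 0.353.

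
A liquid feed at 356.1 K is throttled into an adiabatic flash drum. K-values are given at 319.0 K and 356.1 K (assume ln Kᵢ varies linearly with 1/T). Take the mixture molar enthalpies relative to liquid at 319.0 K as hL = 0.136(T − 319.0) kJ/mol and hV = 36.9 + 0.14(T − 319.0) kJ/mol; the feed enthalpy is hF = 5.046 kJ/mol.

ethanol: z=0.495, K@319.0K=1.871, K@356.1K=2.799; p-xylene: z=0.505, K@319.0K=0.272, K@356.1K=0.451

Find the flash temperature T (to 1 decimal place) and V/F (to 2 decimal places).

T = 320.7 K, V/F = 0.13

Adiabatic flash: solve Rachford–Rice at each trial T, then check hF = ψ·hV(T) + (1−ψ)·hL(T).
  T = 319.0 K: K = (1.871, 0.272), RR gives ψ = 0.100, H_out = 3.696 kJ/mol
  T = 356.1 K: K = (2.799, 0.451), RR gives ψ = 0.621, H_out = 28.050 kJ/mol
  T = 337.6 K: K = (2.315, 0.355), RR gives ψ = 0.384, H_out = 16.725 kJ/mol
  T = 328.3 K: K = (2.088, 0.312), RR gives ψ = 0.255, H_out = 10.692 kJ/mol
  T = 323.6 K: K = (1.977, 0.291), RR gives ψ = 0.182, H_out = 7.328 kJ/mol
  T = 321.3 K: K = (1.924, 0.282), RR gives ψ = 0.142, H_out = 5.562 kJ/mol
Linear interpolation between T = 319.0 (H_out = 3.696) and T = 321.3 (H_out = 5.562) on hF = 5.046 gives T ≈ 320.7 K, at which ψ = 0.13.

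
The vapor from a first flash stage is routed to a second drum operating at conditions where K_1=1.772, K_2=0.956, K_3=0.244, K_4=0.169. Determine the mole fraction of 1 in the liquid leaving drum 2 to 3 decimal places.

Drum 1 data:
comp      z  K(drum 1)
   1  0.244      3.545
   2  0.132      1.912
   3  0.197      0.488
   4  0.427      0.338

x_1 (drum 2) = 0.411

Drum 1:
Let ψ₁ = V/F and solve Σ zᵢ(Kᵢ−1)/(1+ψ₁(Kᵢ−1)) = 0.
Feasibility: ΣzᵢKᵢ = 1.358, Σzᵢ/Kᵢ = 1.805 — both > 1, two phases present.
Newton iteration, ψ₁⁰ = 0.39:
  ψ₁ = 0.390: g = -0.1066, g' = -0.878 → ψ₁ = 0.269
  ψ₁ = 0.269: g = 0.0048, g' = -0.975 → ψ₁ = 0.274
Converged at ψ₁ = 0.274.
Drum-1 compositions:
  1: x = 0.144, y = 0.510
  2: x = 0.106, y = 0.202
  3: x = 0.229, y = 0.112
  4: x = 0.521, y = 0.176
Drum-2 feed = drum-1 vapor: z₂ = (0.5100, 0.2020, 0.1118, 0.1762).
Drum 2:
Let ψ₂ = V/F and solve Σ zᵢ(Kᵢ−1)/(1+ψ₂(Kᵢ−1)) = 0.
Feasibility: ΣzᵢKᵢ = 1.154, Σzᵢ/Kᵢ = 2.000 — both > 1, two phases present.
Newton–Raphson from ψ₂ = 0.5:
  ψ₂ = 0.500: g = -0.1115, g' = -0.680 → ψ₂ = 0.336
  ψ₂ = 0.336: g = -0.0129, g' = -0.541 → ψ₂ = 0.312
Converged at ψ₂ = 0.312.
  1: x = 0.411, y = 0.728
  2: x = 0.205, y = 0.196
  3: x = 0.146, y = 0.036
  4: x = 0.238, y = 0.040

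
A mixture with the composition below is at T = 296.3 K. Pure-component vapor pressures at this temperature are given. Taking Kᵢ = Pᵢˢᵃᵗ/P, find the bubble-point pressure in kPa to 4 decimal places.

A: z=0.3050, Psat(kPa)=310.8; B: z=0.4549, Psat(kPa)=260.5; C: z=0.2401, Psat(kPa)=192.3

Pbub = 259.4667 kPa

At the bubble point ψ → 0, so ΣzᵢKᵢ = 1 with Kᵢ = Pᵢˢᵃᵗ/P ⇒ P = ΣzᵢPᵢˢᵃᵗ.
P = 0.3050·310.8 + 0.4549·260.5 + 0.2401·192.3 = 259.4667 kPa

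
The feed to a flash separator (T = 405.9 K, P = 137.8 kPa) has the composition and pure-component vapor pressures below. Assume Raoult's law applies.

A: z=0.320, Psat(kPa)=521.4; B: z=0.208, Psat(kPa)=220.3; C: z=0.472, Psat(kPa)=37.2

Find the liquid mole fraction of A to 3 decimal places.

x_A = 0.145

Raoult's law: Kᵢ = Pᵢˢᵃᵗ/P = Pᵢˢᵃᵗ/137.8.
  K_A = 521.4/137.8 = 3.78374, K_B = 220.3/137.8 = 1.59869, K_C = 37.2/137.8 = 0.26996
Rachford–Rice: g(ψ) = Σ zᵢ(Kᵢ−1)/(1+ψ(Kᵢ−1)) = 0.
Check two-phase: ΣzᵢKᵢ = 1.671 > 1 and Σzᵢ/Kᵢ = 1.963 > 1, so g(0) = 0.671 > 0 and g(1) = -0.963 < 0.
Iterate (Newton) starting at ψ = 0.5:
  ψ = 0.500: g = -0.0744, g' = -1.102 → ψ = 0.432
Converged at ψ = 0.432.
Compositions from xᵢ = zᵢ/(1+ψ(Kᵢ−1)), yᵢ = Kᵢxᵢ:
  A: x = 0.145, y = 0.550
  B: x = 0.165, y = 0.264
  C: x = 0.689, y = 0.186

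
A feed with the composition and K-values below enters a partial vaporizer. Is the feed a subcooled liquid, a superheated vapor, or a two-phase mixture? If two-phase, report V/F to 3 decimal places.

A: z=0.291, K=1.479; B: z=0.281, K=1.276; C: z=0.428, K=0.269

ΣzᵢKᵢ = 0.904; Σzᵢ/Kᵢ = 2.008.
Since ΣzᵢKᵢ < 1 the mixture is below its bubble point — single liquid phase.

subcooled liquid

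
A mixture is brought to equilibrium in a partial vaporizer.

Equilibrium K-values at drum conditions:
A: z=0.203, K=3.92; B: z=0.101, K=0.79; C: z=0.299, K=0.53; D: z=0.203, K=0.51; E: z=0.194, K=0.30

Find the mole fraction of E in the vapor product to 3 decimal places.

Rachford–Rice: g(β) = Σ zᵢ(Kᵢ−1)/(1+β(Kᵢ−1)) = 0.
Check two-phase: ΣzᵢKᵢ = 1.196 > 1 and Σzᵢ/Kᵢ = 1.788 > 1, so g(0) = 0.196 > 0 and g(1) = -0.788 < 0.
Newton–Raphson from β = 0.52:
  β = 0.520: g = -0.3214, g' = -0.717 → β = 0.072
  β = 0.072: g = 0.0771, g' = -1.417 → β = 0.126
  β = 0.126: g = 0.0071, g' = -1.174 → β = 0.132
Converged at β = 0.132.
Compositions from xᵢ = zᵢ/(1+β(Kᵢ−1)), yᵢ = Kᵢxᵢ:
  A: x = 0.146, y = 0.574
  B: x = 0.104, y = 0.082
  C: x = 0.319, y = 0.169
  D: x = 0.217, y = 0.111
  E: x = 0.214, y = 0.064

y_E = 0.064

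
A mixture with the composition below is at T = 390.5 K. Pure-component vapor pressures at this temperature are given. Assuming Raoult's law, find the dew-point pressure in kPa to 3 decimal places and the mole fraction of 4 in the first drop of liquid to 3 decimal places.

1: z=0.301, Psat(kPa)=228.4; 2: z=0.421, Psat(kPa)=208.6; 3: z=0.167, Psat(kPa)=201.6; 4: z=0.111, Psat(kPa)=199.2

Pdew = 211.789 kPa, x_4 = 0.118

At the dew point ψ → 1, so Σzᵢ/Kᵢ = 1 with Kᵢ = Pᵢˢᵃᵗ/P ⇒ 1/P = Σzᵢ/Pᵢˢᵃᵗ.
1/P = 0.301/228.4 + 0.421/208.6 + 0.167/201.6 + 0.111/199.2 = 0.004722 ⇒ P = 211.789 kPa
xᵢ = zᵢP/Pᵢˢᵃᵗ ⇒ x_4 = 0.111·211.789/199.2 = 0.118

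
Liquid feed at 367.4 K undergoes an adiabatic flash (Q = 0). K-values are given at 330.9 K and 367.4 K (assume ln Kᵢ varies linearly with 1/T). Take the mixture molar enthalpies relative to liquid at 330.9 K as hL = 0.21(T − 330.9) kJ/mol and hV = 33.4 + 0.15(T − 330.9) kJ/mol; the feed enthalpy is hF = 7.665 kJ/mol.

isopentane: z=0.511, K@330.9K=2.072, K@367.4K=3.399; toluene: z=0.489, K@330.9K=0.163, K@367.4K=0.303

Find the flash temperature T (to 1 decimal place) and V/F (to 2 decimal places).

Adiabatic flash: solve Rachford–Rice at each trial T, then check hF = ψ·hV(T) + (1−ψ)·hL(T).
  T = 330.9 K: K = (2.072, 0.163), RR gives ψ = 0.154, H_out = 5.156 kJ/mol
  T = 367.4 K: K = (3.399, 0.303), RR gives ψ = 0.529, H_out = 24.185 kJ/mol
  T = 349.1 K: K = (2.687, 0.226), RR gives ψ = 0.370, H_out = 15.776 kJ/mol
  T = 340.0 K: K = (2.368, 0.193), RR gives ψ = 0.275, H_out = 10.957 kJ/mol
  T = 335.4 K: K = (2.215, 0.177), RR gives ψ = 0.219, H_out = 8.190 kJ/mol
  T = 333.1 K: K = (2.141, 0.170), RR gives ψ = 0.187, H_out = 6.687 kJ/mol
Linear interpolation between T = 333.1 (H_out = 6.687) and T = 335.4 (H_out = 8.190) on hF = 7.665 gives T ≈ 334.6 K, at which ψ = 0.21.

T = 334.6 K, V/F = 0.21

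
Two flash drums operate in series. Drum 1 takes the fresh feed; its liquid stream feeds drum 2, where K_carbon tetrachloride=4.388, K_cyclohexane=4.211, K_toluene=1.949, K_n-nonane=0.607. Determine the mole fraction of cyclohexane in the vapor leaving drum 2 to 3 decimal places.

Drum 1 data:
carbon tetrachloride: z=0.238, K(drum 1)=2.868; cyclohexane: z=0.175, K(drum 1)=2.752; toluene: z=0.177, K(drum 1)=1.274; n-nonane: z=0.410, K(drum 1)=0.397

y_cyclohexane (drum 2) = 0.130

Drum 1:
Let ψ₁ = V/F and solve Σ zᵢ(Kᵢ−1)/(1+ψ₁(Kᵢ−1)) = 0.
g(0) = ΣzᵢKᵢ − 1 = 0.552 and g(1) = 1 − Σzᵢ/Kᵢ = -0.318, so a root lies in (0, 1).
Newton–Raphson from ψ₁ = 0.5:
  ψ₁ = 0.500: g = 0.0820, g' = -0.690 → ψ₁ = 0.619
Converged at ψ₁ = 0.619.
Drum-1 compositions:
  carbon tetrachloride: x = 0.110, y = 0.316
  cyclohexane: x = 0.084, y = 0.231
  toluene: x = 0.151, y = 0.193
  n-nonane: x = 0.654, y = 0.260
Drum-2 feed = drum-1 liquid: z₂ = (0.1103, 0.0839, 0.1513, 0.6544).
Drum 2:
Newton iteration, ψ₂⁰ = 0.55:
  ψ₂ = 0.550: g = -0.0058, g' = -0.491 → ψ₂ = 0.538
Converged at ψ₂ = 0.538.
  carbon tetrachloride: x = 0.039, y = 0.171
  cyclohexane: x = 0.031, y = 0.130
  toluene: x = 0.100, y = 0.195
  n-nonane: x = 0.830, y = 0.504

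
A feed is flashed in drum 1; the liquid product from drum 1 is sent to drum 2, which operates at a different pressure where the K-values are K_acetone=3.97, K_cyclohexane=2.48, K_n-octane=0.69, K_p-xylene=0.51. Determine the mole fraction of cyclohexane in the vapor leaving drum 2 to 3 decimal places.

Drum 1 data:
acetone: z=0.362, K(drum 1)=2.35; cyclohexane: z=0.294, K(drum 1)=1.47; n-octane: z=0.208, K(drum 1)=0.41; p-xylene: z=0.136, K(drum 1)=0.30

Drum 1:
Let ψ₁ = V/F and solve Σ zᵢ(Kᵢ−1)/(1+ψ₁(Kᵢ−1)) = 0.
Feasibility: ΣzᵢKᵢ = 1.409, Σzᵢ/Kᵢ = 1.315 — both > 1, two phases present.
Newton iteration, ψ₁⁰ = 0.5:
  ψ₁ = 0.500: g = 0.0831, g' = -0.581 → ψ₁ = 0.643
  ψ₁ = 0.643: g = -0.0031, g' = -0.636 → ψ₁ = 0.638
Converged at ψ₁ = 0.638.
Drum-1 compositions:
  acetone: x = 0.194, y = 0.457
  cyclohexane: x = 0.226, y = 0.332
  n-octane: x = 0.334, y = 0.137
  p-xylene: x = 0.246, y = 0.074
Drum-2 feed = drum-1 liquid: z₂ = (0.1945, 0.2262, 0.3336, 0.2458).
Drum 2:
Rachford–Rice: g(ψ₂) = Σ zᵢ(Kᵢ−1)/(1+ψ₂(Kᵢ−1)) = 0.
Feasibility: ΣzᵢKᵢ = 1.689, Σzᵢ/Kᵢ = 1.106 — both > 1, two phases present.
Newton–Raphson from ψ₂ = 0.5:
  ψ₂ = 0.500: g = 0.1429, g' = -0.590 → ψ₂ = 0.742
  ψ₂ = 0.742: g = 0.0162, g' = -0.479 → ψ₂ = 0.776
Converged at ψ₂ = 0.776.
  acetone: x = 0.059, y = 0.234
  cyclohexane: x = 0.105, y = 0.261
  n-octane: x = 0.439, y = 0.303
  p-xylene: x = 0.397, y = 0.202

y_cyclohexane (drum 2) = 0.261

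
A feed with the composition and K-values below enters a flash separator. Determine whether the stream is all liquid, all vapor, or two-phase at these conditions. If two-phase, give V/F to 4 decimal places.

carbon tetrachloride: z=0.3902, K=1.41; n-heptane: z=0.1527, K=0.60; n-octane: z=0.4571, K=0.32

ΣzᵢKᵢ = 0.7881; Σzᵢ/Kᵢ = 1.9597.
Since ΣzᵢKᵢ < 1 the mixture is below its bubble point — single liquid phase.

all liquid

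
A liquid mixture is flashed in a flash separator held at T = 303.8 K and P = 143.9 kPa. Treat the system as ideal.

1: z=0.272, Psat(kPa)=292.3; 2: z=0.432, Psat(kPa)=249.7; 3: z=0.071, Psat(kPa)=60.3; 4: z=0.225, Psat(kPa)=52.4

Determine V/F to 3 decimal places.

V/F = 0.777

Raoult's law: Kᵢ = Pᵢˢᵃᵗ/P = Pᵢˢᵃᵗ/143.9.
  K_1 = 292.3/143.9 = 2.03127, K_2 = 249.7/143.9 = 1.73523, K_3 = 60.3/143.9 = 0.41904, K_4 = 52.4/143.9 = 0.36414
Newton iteration, V/F⁰ = 0.39:
  V/F = 0.390: g = 0.2033, g' = -0.489 → V/F = 0.806
  V/F = 0.806: g = -0.0182, g' = -0.646 → V/F = 0.777
Converged at V/F = 0.777.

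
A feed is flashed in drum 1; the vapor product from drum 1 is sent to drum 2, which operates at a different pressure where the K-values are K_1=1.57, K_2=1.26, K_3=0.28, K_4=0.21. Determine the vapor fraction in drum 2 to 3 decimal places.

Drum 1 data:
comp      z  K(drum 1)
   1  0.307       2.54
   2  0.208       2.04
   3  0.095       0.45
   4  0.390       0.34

V/F (drum 2) = 0.429

Drum 1:
Let ψ₁ = V/F and solve Σ zᵢ(Kᵢ−1)/(1+ψ₁(Kᵢ−1)) = 0.
Feasibility: ΣzᵢKᵢ = 1.379, Σzᵢ/Kᵢ = 1.581 — both > 1, two phases present.
Newton–Raphson from ψ₁ = 0.53:
  ψ₁ = 0.530: g = -0.0699, g' = -0.773 → ψ₁ = 0.440
  ψ₁ = 0.440: g = -0.0012, g' = -0.752 → ψ₁ = 0.438
Converged at ψ₁ = 0.438.
Drum-1 compositions:
  1: x = 0.183, y = 0.466
  2: x = 0.143, y = 0.292
  3: x = 0.125, y = 0.056
  4: x = 0.549, y = 0.187
Drum-2 feed = drum-1 vapor: z₂ = (0.4656, 0.2915, 0.0563, 0.1865).
Drum 2:
Rachford–Rice: g(ψ₂) = Σ zᵢ(Kᵢ−1)/(1+ψ₂(Kᵢ−1)) = 0.
Check two-phase: ΣzᵢKᵢ = 1.153 > 1 and Σzᵢ/Kᵢ = 1.617 > 1, so g(0) = 0.153 > 0 and g(1) = -0.617 < 0.
Newton iteration, ψ₂⁰ = 0.5:
  ψ₂ = 0.500: g = -0.0333, g' = -0.496 → ψ₂ = 0.433
  ψ₂ = 0.433: g = -0.0019, g' = -0.444 → ψ₂ = 0.429
Converged at ψ₂ = 0.429.
  1: x = 0.374, y = 0.587
  2: x = 0.262, y = 0.330
  3: x = 0.081, y = 0.023
  4: x = 0.282, y = 0.059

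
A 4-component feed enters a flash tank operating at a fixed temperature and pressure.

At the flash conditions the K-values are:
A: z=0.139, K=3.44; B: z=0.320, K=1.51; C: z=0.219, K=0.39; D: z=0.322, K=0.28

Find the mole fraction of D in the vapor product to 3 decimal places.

y_D = 0.100

Rachford–Rice: g(V/F) = Σ zᵢ(Kᵢ−1)/(1+V/F(Kᵢ−1)) = 0.
Feasibility: ΣzᵢKᵢ = 1.137, Σzᵢ/Kᵢ = 1.964 — both > 1, two phases present.
Iterate (Newton) starting at V/F = 0.5:
  V/F = 0.500: g = -0.2717, g' = -0.797 → V/F = 0.159
  V/F = 0.159: g = -0.0146, g' = -0.813 → V/F = 0.141
Converged at V/F = 0.141.
Compositions from xᵢ = zᵢ/(1+V/F(Kᵢ−1)), yᵢ = Kᵢxᵢ:
  A: x = 0.103, y = 0.355
  B: x = 0.298, y = 0.451
  C: x = 0.240, y = 0.093
  D: x = 0.359, y = 0.100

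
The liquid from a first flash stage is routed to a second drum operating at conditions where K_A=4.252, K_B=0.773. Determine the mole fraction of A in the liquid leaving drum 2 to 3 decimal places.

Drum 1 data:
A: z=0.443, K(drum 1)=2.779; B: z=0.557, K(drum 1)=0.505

x_A (drum 2) = 0.065

Drum 1:
Material balance + equilibrium reduce to Σ zᵢ(Kᵢ−1)/(1+ψ₁(Kᵢ−1)) = 0.
Check two-phase: ΣzᵢKᵢ = 1.512 > 1 and Σzᵢ/Kᵢ = 1.262 > 1, so g(0) = 0.512 > 0 and g(1) = -0.262 < 0.
Newton–Raphson from ψ₁ = 0.42:
  ψ₁ = 0.420: g = 0.1030, g' = -0.677 → ψ₁ = 0.572
  ψ₁ = 0.572: g = 0.0059, g' = -0.610 → ψ₁ = 0.582
Converged at ψ₁ = 0.582.
Drum-1 compositions:
  A: x = 0.218, y = 0.605
  B: x = 0.782, y = 0.395
Drum-2 feed = drum-1 liquid: z₂ = (0.2177, 0.7823).
Drum 2:
Rachford–Rice: g(ψ₂) = Σ zᵢ(Kᵢ−1)/(1+ψ₂(Kᵢ−1)) = 0.
g(0) = ΣzᵢKᵢ − 1 = 0.530 and g(1) = 1 − Σzᵢ/Kᵢ = -0.063, so a root lies in (0, 1).
Binary case is linear: z₁(K₁−1)(1+ψ₂(K₂−1)) + z₂(K₂−1)(1+ψ₂(K₁−1)) = 0
⇒ ψ₂ = [z₁(K₁−1)+z₂(K₂−1)] / [−(K₁−1)(K₂−1)] = 0.5303/0.7382 = 0.718
  A: x = 0.065, y = 0.277
  B: x = 0.935, y = 0.723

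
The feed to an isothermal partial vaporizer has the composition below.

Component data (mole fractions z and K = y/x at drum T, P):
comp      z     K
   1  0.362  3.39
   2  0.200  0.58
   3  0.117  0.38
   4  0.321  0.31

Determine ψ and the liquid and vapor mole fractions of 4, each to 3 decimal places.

Newton–Raphson from ψ = 0.45:
  ψ = 0.450: g = -0.1086, g' = -0.942 → ψ = 0.335
  ψ = 0.335: g = 0.0034, g' = -1.016 → ψ = 0.338
Converged at ψ = 0.338.
Compositions from xᵢ = zᵢ/(1+ψ(Kᵢ−1)), yᵢ = Kᵢxᵢ:
  1: x = 0.200, y = 0.679
  2: x = 0.233, y = 0.135
  3: x = 0.148, y = 0.056
  4: x = 0.419, y = 0.130

ψ = 0.338, x_4 = 0.419, y_4 = 0.130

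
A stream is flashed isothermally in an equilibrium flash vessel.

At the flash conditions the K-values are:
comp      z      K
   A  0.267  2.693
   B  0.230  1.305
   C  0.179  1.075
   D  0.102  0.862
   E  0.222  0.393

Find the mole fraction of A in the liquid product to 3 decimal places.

x_A = 0.116

Let β = V/F and solve Σ zᵢ(Kᵢ−1)/(1+β(Kᵢ−1)) = 0.
g(0) = ΣzᵢKᵢ − 1 = 0.387 and g(1) = 1 − Σzᵢ/Kᵢ = -0.125, so a root lies in (0, 1).
Newton iteration, β⁰ = 0.5:
  β = 0.500: g = 0.1100, g' = -0.412 → β = 0.767
  β = 0.767: g = -0.0016, g' = -0.449 → β = 0.763
Converged at β = 0.763.
Compositions from xᵢ = zᵢ/(1+β(Kᵢ−1)), yᵢ = Kᵢxᵢ:
  A: x = 0.116, y = 0.314
  B: x = 0.187, y = 0.243
  C: x = 0.169, y = 0.182
  D: x = 0.114, y = 0.098
  E: x = 0.414, y = 0.163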